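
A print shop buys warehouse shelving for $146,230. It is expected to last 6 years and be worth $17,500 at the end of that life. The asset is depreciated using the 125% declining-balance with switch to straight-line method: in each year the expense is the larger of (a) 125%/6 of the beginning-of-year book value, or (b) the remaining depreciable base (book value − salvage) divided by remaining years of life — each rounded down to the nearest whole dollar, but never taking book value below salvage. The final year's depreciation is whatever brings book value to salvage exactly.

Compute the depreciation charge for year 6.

$18,352

Depreciable base = $146,230 − $17,500 = $128,730.
Year 1: DB = ⌊$146,230 × 125%/6⌋ = $30,464; SL = ⌊$128,730/6⌋ = $21,455 → take DB $30,464. Book value $115,766.
Year 2: DB = ⌊$115,766 × 125%/6⌋ = $24,117; SL = ⌊$98,266/5⌋ = $19,653 → take DB $24,117. Book value $91,649.
Year 3: DB = ⌊$91,649 × 125%/6⌋ = $19,093; SL = ⌊$74,149/4⌋ = $18,537 → take DB $19,093. Book value $72,556.
Year 4: DB = ⌊$72,556 × 125%/6⌋ = $15,115; SL = ⌊$55,056/3⌋ = $18,352 → take SL $18,352. Book value $54,204.
Year 5: DB = ⌊$54,204 × 125%/6⌋ = $11,292; SL = ⌊$36,704/2⌋ = $18,352 → take SL $18,352. Book value $35,852.
Year 6 (final): $35,852 − $17,500 = $18,352. Book value $17,500.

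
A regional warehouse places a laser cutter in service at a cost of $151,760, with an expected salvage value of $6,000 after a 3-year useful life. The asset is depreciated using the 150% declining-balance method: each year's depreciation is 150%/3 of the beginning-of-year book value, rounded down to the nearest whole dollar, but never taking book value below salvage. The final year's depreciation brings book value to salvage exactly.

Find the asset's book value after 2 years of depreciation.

$37,940

Depreciable base = $151,760 − $6,000 = $145,760.
Year 1: ⌊$151,760 × 150%/3⌋ = $75,880. Book value $75,880.
Year 2: ⌊$75,880 × 150%/3⌋ = $37,940. Book value $37,940.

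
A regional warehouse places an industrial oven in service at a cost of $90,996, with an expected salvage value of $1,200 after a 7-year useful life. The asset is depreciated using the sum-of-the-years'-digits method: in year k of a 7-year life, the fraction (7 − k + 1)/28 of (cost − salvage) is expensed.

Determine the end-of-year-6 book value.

$4,407

Depreciable base = $90,996 − $1,200 = $89,796.
Sum of the years' digits = 7+6+5+4+3+2+1 = 28.
Year 1: $89,796 × 7/28 = $22,449. Book value $68,547.
Year 2: $89,796 × 6/28 = $19,242. Book value $49,305.
Year 3: $89,796 × 5/28 = $16,035. Book value $33,270.
Year 4: $89,796 × 4/28 = $12,828. Book value $20,442.
Year 5: $89,796 × 3/28 = $9,621. Book value $10,821.
Year 6: $89,796 × 2/28 = $6,414. Book value $4,407.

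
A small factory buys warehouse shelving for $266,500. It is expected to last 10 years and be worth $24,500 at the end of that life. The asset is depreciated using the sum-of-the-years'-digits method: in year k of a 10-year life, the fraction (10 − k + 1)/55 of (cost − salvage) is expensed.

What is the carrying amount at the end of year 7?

$50,900

Depreciable base = $266,500 − $24,500 = $242,000.
Sum of the years' digits = 10+9+8+7+6+5+4+3+2+1 = 55.
Year 1: $242,000 × 10/55 = $44,000. Book value $222,500.
Year 2: $242,000 × 9/55 = $39,600. Book value $182,900.
Year 3: $242,000 × 8/55 = $35,200. Book value $147,700.
Year 4: $242,000 × 7/55 = $30,800. Book value $116,900.
Year 5: $242,000 × 6/55 = $26,400. Book value $90,500.
Year 6: $242,000 × 5/55 = $22,000. Book value $68,500.
Year 7: $242,000 × 4/55 = $17,600. Book value $50,900.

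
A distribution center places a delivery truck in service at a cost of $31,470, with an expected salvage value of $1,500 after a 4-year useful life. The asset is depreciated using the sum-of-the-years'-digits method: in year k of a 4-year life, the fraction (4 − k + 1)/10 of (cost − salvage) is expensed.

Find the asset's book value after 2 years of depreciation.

Depreciable base = $31,470 − $1,500 = $29,970.
Sum of the years' digits = 4+3+2+1 = 10.
Year 1: $29,970 × 4/10 = $11,988. Book value $19,482.
Year 2: $29,970 × 3/10 = $8,991. Book value $10,491.

$10,491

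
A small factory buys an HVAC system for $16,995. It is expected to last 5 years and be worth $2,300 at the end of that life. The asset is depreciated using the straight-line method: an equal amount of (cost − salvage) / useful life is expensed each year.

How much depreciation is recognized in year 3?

$2,939

Depreciable base = $16,995 − $2,300 = $14,695.
Annual expense = $14,695 / 5 = $2,939.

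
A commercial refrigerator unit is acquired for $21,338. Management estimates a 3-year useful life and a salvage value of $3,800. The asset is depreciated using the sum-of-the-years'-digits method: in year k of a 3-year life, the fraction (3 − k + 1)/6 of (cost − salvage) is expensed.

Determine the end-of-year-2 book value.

$6,723

Depreciable base = $21,338 − $3,800 = $17,538.
Sum of the years' digits = 3+2+1 = 6.
Year 1: $17,538 × 3/6 = $8,769. Book value $12,569.
Year 2: $17,538 × 2/6 = $5,846. Book value $6,723.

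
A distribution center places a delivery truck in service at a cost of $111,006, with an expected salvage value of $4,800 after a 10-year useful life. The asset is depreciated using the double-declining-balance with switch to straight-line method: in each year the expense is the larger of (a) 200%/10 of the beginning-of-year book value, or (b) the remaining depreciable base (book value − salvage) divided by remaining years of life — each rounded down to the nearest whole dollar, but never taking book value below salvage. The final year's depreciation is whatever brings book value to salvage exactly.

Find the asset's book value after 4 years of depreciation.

$45,469

Depreciable base = $111,006 − $4,800 = $106,206.
Year 1: DB = ⌊$111,006 × 200%/10⌋ = $22,201; SL = ⌊$106,206/10⌋ = $10,620 → take DB $22,201. Book value $88,805.
Year 2: DB = ⌊$88,805 × 200%/10⌋ = $17,761; SL = ⌊$84,005/9⌋ = $9,333 → take DB $17,761. Book value $71,044.
Year 3: DB = ⌊$71,044 × 200%/10⌋ = $14,208; SL = ⌊$66,244/8⌋ = $8,280 → take DB $14,208. Book value $56,836.
Year 4: DB = ⌊$56,836 × 200%/10⌋ = $11,367; SL = ⌊$52,036/7⌋ = $7,433 → take DB $11,367. Book value $45,469.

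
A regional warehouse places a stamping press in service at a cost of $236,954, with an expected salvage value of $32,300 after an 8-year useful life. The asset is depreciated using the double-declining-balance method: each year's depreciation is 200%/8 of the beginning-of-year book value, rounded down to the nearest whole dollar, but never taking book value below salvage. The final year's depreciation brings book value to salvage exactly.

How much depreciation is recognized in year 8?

$0

Depreciable base = $236,954 − $32,300 = $204,654.
Year 1: ⌊$236,954 × 200%/8⌋ = $59,238. Book value $177,716.
Year 2: ⌊$177,716 × 200%/8⌋ = $44,429. Book value $133,287.
Year 3: ⌊$133,287 × 200%/8⌋ = $33,321. Book value $99,966.
Year 4: ⌊$99,966 × 200%/8⌋ = $24,991. Book value $74,975.
Year 5: ⌊$74,975 × 200%/8⌋ = $18,743. Book value $56,232.
Year 6: ⌊$56,232 × 200%/8⌋ = $14,058. Book value $42,174.
Year 7: ⌊$42,174 × 200%/8⌋ = $10,543, capped at $9,874. Book value $32,300.
Year 8 (final): $32,300 − $32,300 = $0. Book value $32,300.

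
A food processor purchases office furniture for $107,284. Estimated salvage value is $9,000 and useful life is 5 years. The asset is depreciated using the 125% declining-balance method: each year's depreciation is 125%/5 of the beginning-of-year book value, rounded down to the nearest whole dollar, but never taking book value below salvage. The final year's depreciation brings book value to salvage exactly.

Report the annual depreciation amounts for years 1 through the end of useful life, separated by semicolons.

Depreciable base = $107,284 − $9,000 = $98,284.
Year 1: ⌊$107,284 × 125%/5⌋ = $26,821. Book value $80,463.
Year 2: ⌊$80,463 × 125%/5⌋ = $20,115. Book value $60,348.
Year 3: ⌊$60,348 × 125%/5⌋ = $15,087. Book value $45,261.
Year 4: ⌊$45,261 × 125%/5⌋ = $11,315. Book value $33,946.
Year 5 (final): $33,946 − $9,000 = $24,946. Book value $9,000.

$26,821; $20,115; $15,087; $11,315; $24,946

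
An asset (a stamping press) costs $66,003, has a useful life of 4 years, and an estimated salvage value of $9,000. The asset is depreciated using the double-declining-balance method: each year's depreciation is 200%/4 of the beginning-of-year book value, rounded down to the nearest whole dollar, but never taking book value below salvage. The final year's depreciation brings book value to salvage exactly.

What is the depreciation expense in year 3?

Depreciable base = $66,003 − $9,000 = $57,003.
Year 1: ⌊$66,003 × 200%/4⌋ = $33,001. Book value $33,002.
Year 2: ⌊$33,002 × 200%/4⌋ = $16,501. Book value $16,501.
Year 3: ⌊$16,501 × 200%/4⌋ = $8,250, capped at $7,501. Book value $9,000.

$7,501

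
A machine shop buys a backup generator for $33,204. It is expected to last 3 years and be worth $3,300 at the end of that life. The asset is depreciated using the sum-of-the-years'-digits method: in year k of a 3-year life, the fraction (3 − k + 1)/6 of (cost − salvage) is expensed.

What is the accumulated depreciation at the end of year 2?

Depreciable base = $33,204 − $3,300 = $29,904.
Sum of the years' digits = 3+2+1 = 6.
Year 1: $29,904 × 3/6 = $14,952. Book value $18,252.
Year 2: $29,904 × 2/6 = $9,968. Book value $8,284.
Accumulated through year 2 = $33,204 − $8,284 = $24,920.

$24,920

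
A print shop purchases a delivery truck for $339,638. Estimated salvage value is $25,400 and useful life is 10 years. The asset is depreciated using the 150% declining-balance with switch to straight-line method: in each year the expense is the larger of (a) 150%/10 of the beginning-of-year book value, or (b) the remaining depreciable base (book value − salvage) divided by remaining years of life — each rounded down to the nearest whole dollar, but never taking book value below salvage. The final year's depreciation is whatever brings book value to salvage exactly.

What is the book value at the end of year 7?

$100,581

Depreciable base = $339,638 − $25,400 = $314,238.
Year 1: DB = ⌊$339,638 × 150%/10⌋ = $50,945; SL = ⌊$314,238/10⌋ = $31,423 → take DB $50,945. Book value $288,693.
Year 2: DB = ⌊$288,693 × 150%/10⌋ = $43,303; SL = ⌊$263,293/9⌋ = $29,254 → take DB $43,303. Book value $245,390.
Year 3: DB = ⌊$245,390 × 150%/10⌋ = $36,808; SL = ⌊$219,990/8⌋ = $27,498 → take DB $36,808. Book value $208,582.
Year 4: DB = ⌊$208,582 × 150%/10⌋ = $31,287; SL = ⌊$183,182/7⌋ = $26,168 → take DB $31,287. Book value $177,295.
Year 5: DB = ⌊$177,295 × 150%/10⌋ = $26,594; SL = ⌊$151,895/6⌋ = $25,315 → take DB $26,594. Book value $150,701.
Year 6: DB = ⌊$150,701 × 150%/10⌋ = $22,605; SL = ⌊$125,301/5⌋ = $25,060 → take SL $25,060. Book value $125,641.
Year 7: DB = ⌊$125,641 × 150%/10⌋ = $18,846; SL = ⌊$100,241/4⌋ = $25,060 → take SL $25,060. Book value $100,581.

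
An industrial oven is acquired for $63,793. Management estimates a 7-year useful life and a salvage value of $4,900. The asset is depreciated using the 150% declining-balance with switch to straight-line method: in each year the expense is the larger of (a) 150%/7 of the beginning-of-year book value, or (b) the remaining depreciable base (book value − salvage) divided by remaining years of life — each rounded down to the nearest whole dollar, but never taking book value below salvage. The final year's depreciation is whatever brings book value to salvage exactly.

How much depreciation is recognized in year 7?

Depreciable base = $63,793 − $4,900 = $58,893.
Year 1: DB = ⌊$63,793 × 150%/7⌋ = $13,669; SL = ⌊$58,893/7⌋ = $8,413 → take DB $13,669. Book value $50,124.
Year 2: DB = ⌊$50,124 × 150%/7⌋ = $10,740; SL = ⌊$45,224/6⌋ = $7,537 → take DB $10,740. Book value $39,384.
Year 3: DB = ⌊$39,384 × 150%/7⌋ = $8,439; SL = ⌊$34,484/5⌋ = $6,896 → take DB $8,439. Book value $30,945.
Year 4: DB = ⌊$30,945 × 150%/7⌋ = $6,631; SL = ⌊$26,045/4⌋ = $6,511 → take DB $6,631. Book value $24,314.
Year 5: DB = ⌊$24,314 × 150%/7⌋ = $5,210; SL = ⌊$19,414/3⌋ = $6,471 → take SL $6,471. Book value $17,843.
Year 6: DB = ⌊$17,843 × 150%/7⌋ = $3,823; SL = ⌊$12,943/2⌋ = $6,471 → take SL $6,471. Book value $11,372.
Year 7 (final): $11,372 − $4,900 = $6,472. Book value $4,900.

$6,472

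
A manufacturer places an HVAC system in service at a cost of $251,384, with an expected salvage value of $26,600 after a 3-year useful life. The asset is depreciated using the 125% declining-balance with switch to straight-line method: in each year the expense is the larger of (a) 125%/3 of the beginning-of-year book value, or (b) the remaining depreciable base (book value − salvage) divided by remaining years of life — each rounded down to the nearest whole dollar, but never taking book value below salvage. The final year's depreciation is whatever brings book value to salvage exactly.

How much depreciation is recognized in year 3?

Depreciable base = $251,384 − $26,600 = $224,784.
Year 1: DB = ⌊$251,384 × 125%/3⌋ = $104,743; SL = ⌊$224,784/3⌋ = $74,928 → take DB $104,743. Book value $146,641.
Year 2: DB = ⌊$146,641 × 125%/3⌋ = $61,100; SL = ⌊$120,041/2⌋ = $60,020 → take DB $61,100. Book value $85,541.
Year 3 (final): $85,541 − $26,600 = $58,941. Book value $26,600.

$58,941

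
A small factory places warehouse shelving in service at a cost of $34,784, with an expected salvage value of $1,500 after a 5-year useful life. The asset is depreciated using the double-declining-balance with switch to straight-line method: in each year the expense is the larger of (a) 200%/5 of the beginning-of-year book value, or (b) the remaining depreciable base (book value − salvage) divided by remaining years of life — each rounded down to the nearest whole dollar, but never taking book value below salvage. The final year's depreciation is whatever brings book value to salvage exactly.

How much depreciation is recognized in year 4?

Depreciable base = $34,784 − $1,500 = $33,284.
Year 1: DB = ⌊$34,784 × 200%/5⌋ = $13,913; SL = ⌊$33,284/5⌋ = $6,656 → take DB $13,913. Book value $20,871.
Year 2: DB = ⌊$20,871 × 200%/5⌋ = $8,348; SL = ⌊$19,371/4⌋ = $4,842 → take DB $8,348. Book value $12,523.
Year 3: DB = ⌊$12,523 × 200%/5⌋ = $5,009; SL = ⌊$11,023/3⌋ = $3,674 → take DB $5,009. Book value $7,514.
Year 4: DB = ⌊$7,514 × 200%/5⌋ = $3,005; SL = ⌊$6,014/2⌋ = $3,007 → take SL $3,007. Book value $4,507.

$3,007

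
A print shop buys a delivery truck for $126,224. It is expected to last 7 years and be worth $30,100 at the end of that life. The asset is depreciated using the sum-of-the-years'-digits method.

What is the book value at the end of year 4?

$50,698

Depreciable base = $126,224 − $30,100 = $96,124.
Sum of the years' digits = 7+6+5+4+3+2+1 = 28.
Year 1: $96,124 × 7/28 = $24,031. Book value $102,193.
Year 2: $96,124 × 6/28 = $20,598. Book value $81,595.
Year 3: $96,124 × 5/28 = $17,165. Book value $64,430.
Year 4: $96,124 × 4/28 = $13,732. Book value $50,698.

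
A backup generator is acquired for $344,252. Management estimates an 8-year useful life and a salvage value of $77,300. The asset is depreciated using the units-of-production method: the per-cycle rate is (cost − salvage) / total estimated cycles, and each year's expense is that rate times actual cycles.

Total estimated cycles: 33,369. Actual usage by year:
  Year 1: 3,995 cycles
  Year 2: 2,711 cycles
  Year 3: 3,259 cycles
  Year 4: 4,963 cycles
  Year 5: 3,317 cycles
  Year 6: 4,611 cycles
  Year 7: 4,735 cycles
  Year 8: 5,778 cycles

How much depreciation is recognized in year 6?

$36,888

Depreciable base = $344,252 − $77,300 = $266,952.
Rate = $266,952 / 33,369 cycles = $8 per cycle.
Year 1: 3,995 × $8 = $31,960. Book value $312,292.
Year 2: 2,711 × $8 = $21,688. Book value $290,604.
Year 3: 3,259 × $8 = $26,072. Book value $264,532.
Year 4: 4,963 × $8 = $39,704. Book value $224,828.
Year 5: 3,317 × $8 = $26,536. Book value $198,292.
Year 6: 4,611 × $8 = $36,888. Book value $161,404.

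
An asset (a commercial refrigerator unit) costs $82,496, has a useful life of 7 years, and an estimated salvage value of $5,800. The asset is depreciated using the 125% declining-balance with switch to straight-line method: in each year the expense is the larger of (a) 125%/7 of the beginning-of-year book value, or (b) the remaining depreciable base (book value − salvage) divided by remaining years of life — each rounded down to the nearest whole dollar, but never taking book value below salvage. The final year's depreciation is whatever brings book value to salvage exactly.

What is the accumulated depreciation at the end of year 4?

$46,777

Depreciable base = $82,496 − $5,800 = $76,696.
Year 1: DB = ⌊$82,496 × 125%/7⌋ = $14,731; SL = ⌊$76,696/7⌋ = $10,956 → take DB $14,731. Book value $67,765.
Year 2: DB = ⌊$67,765 × 125%/7⌋ = $12,100; SL = ⌊$61,965/6⌋ = $10,327 → take DB $12,100. Book value $55,665.
Year 3: DB = ⌊$55,665 × 125%/7⌋ = $9,940; SL = ⌊$49,865/5⌋ = $9,973 → take SL $9,973. Book value $45,692.
Year 4: DB = ⌊$45,692 × 125%/7⌋ = $8,159; SL = ⌊$39,892/4⌋ = $9,973 → take SL $9,973. Book value $35,719.
Accumulated through year 4 = $82,496 − $35,719 = $46,777.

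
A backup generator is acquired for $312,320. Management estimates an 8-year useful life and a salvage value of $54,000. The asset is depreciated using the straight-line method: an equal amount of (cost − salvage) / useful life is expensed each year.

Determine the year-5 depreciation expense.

Depreciable base = $312,320 − $54,000 = $258,320.
Annual expense = $258,320 / 8 = $32,290.

$32,290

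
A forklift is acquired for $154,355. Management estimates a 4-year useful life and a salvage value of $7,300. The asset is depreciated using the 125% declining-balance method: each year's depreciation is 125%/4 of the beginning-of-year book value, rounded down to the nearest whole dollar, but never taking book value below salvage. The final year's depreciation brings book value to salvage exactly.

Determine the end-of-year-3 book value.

$50,159

Depreciable base = $154,355 − $7,300 = $147,055.
Year 1: ⌊$154,355 × 125%/4⌋ = $48,235. Book value $106,120.
Year 2: ⌊$106,120 × 125%/4⌋ = $33,162. Book value $72,958.
Year 3: ⌊$72,958 × 125%/4⌋ = $22,799. Book value $50,159.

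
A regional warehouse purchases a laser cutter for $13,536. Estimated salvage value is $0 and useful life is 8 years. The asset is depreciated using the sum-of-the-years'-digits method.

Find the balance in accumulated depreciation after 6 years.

$12,408

Depreciable base = $13,536 − $0 = $13,536.
Sum of the years' digits = 8+7+6+5+4+3+2+1 = 36.
Year 1: $13,536 × 8/36 = $3,008. Book value $10,528.
Year 2: $13,536 × 7/36 = $2,632. Book value $7,896.
Year 3: $13,536 × 6/36 = $2,256. Book value $5,640.
Year 4: $13,536 × 5/36 = $1,880. Book value $3,760.
Year 5: $13,536 × 4/36 = $1,504. Book value $2,256.
Year 6: $13,536 × 3/36 = $1,128. Book value $1,128.
Accumulated through year 6 = $13,536 − $1,128 = $12,408.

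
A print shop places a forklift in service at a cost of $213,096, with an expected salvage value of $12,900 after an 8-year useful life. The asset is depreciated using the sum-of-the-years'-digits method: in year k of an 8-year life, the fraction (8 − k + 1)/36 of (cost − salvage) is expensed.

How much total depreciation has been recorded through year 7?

Depreciable base = $213,096 − $12,900 = $200,196.
Sum of the years' digits = 8+7+6+5+4+3+2+1 = 36.
Year 1: $200,196 × 8/36 = $44,488. Book value $168,608.
Year 2: $200,196 × 7/36 = $38,927. Book value $129,681.
Year 3: $200,196 × 6/36 = $33,366. Book value $96,315.
Year 4: $200,196 × 5/36 = $27,805. Book value $68,510.
Year 5: $200,196 × 4/36 = $22,244. Book value $46,266.
Year 6: $200,196 × 3/36 = $16,683. Book value $29,583.
Year 7: $200,196 × 2/36 = $11,122. Book value $18,461.
Accumulated through year 7 = $213,096 − $18,461 = $194,635.

$194,635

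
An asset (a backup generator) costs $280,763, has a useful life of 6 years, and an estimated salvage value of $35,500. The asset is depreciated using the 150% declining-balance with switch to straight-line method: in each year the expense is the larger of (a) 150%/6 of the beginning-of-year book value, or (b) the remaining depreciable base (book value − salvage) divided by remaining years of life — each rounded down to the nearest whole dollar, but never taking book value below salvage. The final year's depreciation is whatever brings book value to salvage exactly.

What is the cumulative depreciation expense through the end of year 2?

Depreciable base = $280,763 − $35,500 = $245,263.
Year 1: DB = ⌊$280,763 × 150%/6⌋ = $70,190; SL = ⌊$245,263/6⌋ = $40,877 → take DB $70,190. Book value $210,573.
Year 2: DB = ⌊$210,573 × 150%/6⌋ = $52,643; SL = ⌊$175,073/5⌋ = $35,014 → take DB $52,643. Book value $157,930.
Accumulated through year 2 = $280,763 − $157,930 = $122,833.

$122,833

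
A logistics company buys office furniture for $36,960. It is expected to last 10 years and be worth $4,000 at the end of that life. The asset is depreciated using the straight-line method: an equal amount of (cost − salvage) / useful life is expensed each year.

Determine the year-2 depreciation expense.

Depreciable base = $36,960 − $4,000 = $32,960.
Annual expense = $32,960 / 10 = $3,296.

$3,296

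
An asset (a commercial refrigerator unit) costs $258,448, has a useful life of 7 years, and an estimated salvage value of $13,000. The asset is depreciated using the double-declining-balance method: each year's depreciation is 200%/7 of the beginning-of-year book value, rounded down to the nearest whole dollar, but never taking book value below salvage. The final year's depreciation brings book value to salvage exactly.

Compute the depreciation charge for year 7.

Depreciable base = $258,448 − $13,000 = $245,448.
Year 1: ⌊$258,448 × 200%/7⌋ = $73,842. Book value $184,606.
Year 2: ⌊$184,606 × 200%/7⌋ = $52,744. Book value $131,862.
Year 3: ⌊$131,862 × 200%/7⌋ = $37,674. Book value $94,188.
Year 4: ⌊$94,188 × 200%/7⌋ = $26,910. Book value $67,278.
Year 5: ⌊$67,278 × 200%/7⌋ = $19,222. Book value $48,056.
Year 6: ⌊$48,056 × 200%/7⌋ = $13,730. Book value $34,326.
Year 7 (final): $34,326 − $13,000 = $21,326. Book value $13,000.

$21,326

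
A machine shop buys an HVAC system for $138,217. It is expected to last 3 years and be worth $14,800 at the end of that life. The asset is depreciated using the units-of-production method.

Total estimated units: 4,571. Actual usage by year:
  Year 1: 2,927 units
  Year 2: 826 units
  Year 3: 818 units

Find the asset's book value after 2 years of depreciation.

Depreciable base = $138,217 − $14,800 = $123,417.
Rate = $123,417 / 4,571 units = $27 per unit.
Year 1: 2,927 × $27 = $79,029. Book value $59,188.
Year 2: 826 × $27 = $22,302. Book value $36,886.

$36,886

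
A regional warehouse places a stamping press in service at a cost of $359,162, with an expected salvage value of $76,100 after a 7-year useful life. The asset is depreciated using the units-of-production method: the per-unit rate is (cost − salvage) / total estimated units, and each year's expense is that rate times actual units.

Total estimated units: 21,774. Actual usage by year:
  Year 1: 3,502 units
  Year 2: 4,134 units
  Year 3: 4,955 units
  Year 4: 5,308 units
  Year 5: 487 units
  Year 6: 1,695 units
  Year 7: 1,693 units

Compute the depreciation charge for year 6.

Depreciable base = $359,162 − $76,100 = $283,062.
Rate = $283,062 / 21,774 units = $13 per unit.
Year 1: 3,502 × $13 = $45,526. Book value $313,636.
Year 2: 4,134 × $13 = $53,742. Book value $259,894.
Year 3: 4,955 × $13 = $64,415. Book value $195,479.
Year 4: 5,308 × $13 = $69,004. Book value $126,475.
Year 5: 487 × $13 = $6,331. Book value $120,144.
Year 6: 1,695 × $13 = $22,035. Book value $98,109.

$22,035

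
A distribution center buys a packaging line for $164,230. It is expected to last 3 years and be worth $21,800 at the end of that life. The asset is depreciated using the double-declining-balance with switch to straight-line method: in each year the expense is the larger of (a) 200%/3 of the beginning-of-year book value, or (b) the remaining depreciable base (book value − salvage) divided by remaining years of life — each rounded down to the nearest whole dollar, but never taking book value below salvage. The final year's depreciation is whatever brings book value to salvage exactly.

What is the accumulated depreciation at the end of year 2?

$142,430

Depreciable base = $164,230 − $21,800 = $142,430.
Year 1: DB = ⌊$164,230 × 200%/3⌋ = $109,486; SL = ⌊$142,430/3⌋ = $47,476 → take DB $109,486. Book value $54,744.
Year 2: DB = ⌊$54,744 × 200%/3⌋ = $36,496; SL = ⌊$32,944/2⌋ = $16,472 → take DB $36,496, capped at $32,944. Book value $21,800.
Accumulated through year 2 = $164,230 − $21,800 = $142,430.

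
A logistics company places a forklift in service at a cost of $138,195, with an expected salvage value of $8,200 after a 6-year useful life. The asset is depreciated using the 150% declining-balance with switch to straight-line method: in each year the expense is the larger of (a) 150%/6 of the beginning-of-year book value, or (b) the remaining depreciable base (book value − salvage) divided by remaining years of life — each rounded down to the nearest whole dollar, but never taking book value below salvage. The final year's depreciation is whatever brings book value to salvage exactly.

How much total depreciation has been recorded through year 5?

Depreciable base = $138,195 − $8,200 = $129,995.
Year 1: DB = ⌊$138,195 × 150%/6⌋ = $34,548; SL = ⌊$129,995/6⌋ = $21,665 → take DB $34,548. Book value $103,647.
Year 2: DB = ⌊$103,647 × 150%/6⌋ = $25,911; SL = ⌊$95,447/5⌋ = $19,089 → take DB $25,911. Book value $77,736.
Year 3: DB = ⌊$77,736 × 150%/6⌋ = $19,434; SL = ⌊$69,536/4⌋ = $17,384 → take DB $19,434. Book value $58,302.
Year 4: DB = ⌊$58,302 × 150%/6⌋ = $14,575; SL = ⌊$50,102/3⌋ = $16,700 → take SL $16,700. Book value $41,602.
Year 5: DB = ⌊$41,602 × 150%/6⌋ = $10,400; SL = ⌊$33,402/2⌋ = $16,701 → take SL $16,701. Book value $24,901.
Accumulated through year 5 = $138,195 − $24,901 = $113,294.

$113,294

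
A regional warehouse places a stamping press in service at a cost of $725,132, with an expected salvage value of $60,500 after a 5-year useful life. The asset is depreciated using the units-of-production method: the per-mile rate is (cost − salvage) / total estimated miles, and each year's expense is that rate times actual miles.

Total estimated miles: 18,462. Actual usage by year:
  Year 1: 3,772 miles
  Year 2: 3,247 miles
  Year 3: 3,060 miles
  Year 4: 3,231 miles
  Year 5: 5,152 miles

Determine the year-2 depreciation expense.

Depreciable base = $725,132 − $60,500 = $664,632.
Rate = $664,632 / 18,462 miles = $36 per mile.
Year 1: 3,772 × $36 = $135,792. Book value $589,340.
Year 2: 3,247 × $36 = $116,892. Book value $472,448.

$116,892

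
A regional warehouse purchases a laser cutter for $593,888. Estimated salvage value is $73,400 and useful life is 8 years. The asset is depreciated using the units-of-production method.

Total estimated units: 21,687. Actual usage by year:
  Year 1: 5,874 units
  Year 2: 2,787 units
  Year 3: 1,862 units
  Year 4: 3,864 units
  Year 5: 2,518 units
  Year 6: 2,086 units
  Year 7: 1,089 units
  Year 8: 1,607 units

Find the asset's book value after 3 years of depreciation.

$341,336

Depreciable base = $593,888 − $73,400 = $520,488.
Rate = $520,488 / 21,687 units = $24 per unit.
Year 1: 5,874 × $24 = $140,976. Book value $452,912.
Year 2: 2,787 × $24 = $66,888. Book value $386,024.
Year 3: 1,862 × $24 = $44,688. Book value $341,336.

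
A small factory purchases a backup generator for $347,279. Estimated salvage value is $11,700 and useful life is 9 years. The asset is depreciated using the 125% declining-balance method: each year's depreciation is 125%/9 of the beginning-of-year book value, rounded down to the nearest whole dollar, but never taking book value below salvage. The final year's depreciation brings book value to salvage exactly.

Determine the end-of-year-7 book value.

$121,927

Depreciable base = $347,279 − $11,700 = $335,579.
Year 1: ⌊$347,279 × 125%/9⌋ = $48,233. Book value $299,046.
Year 2: ⌊$299,046 × 125%/9⌋ = $41,534. Book value $257,512.
Year 3: ⌊$257,512 × 125%/9⌋ = $35,765. Book value $221,747.
Year 4: ⌊$221,747 × 125%/9⌋ = $30,798. Book value $190,949.
Year 5: ⌊$190,949 × 125%/9⌋ = $26,520. Book value $164,429.
Year 6: ⌊$164,429 × 125%/9⌋ = $22,837. Book value $141,592.
Year 7: ⌊$141,592 × 125%/9⌋ = $19,665. Book value $121,927.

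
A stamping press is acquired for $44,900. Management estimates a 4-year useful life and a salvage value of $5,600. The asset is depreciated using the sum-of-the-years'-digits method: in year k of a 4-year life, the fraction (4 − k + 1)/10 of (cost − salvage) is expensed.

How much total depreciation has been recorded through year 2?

$27,510

Depreciable base = $44,900 − $5,600 = $39,300.
Sum of the years' digits = 4+3+2+1 = 10.
Year 1: $39,300 × 4/10 = $15,720. Book value $29,180.
Year 2: $39,300 × 3/10 = $11,790. Book value $17,390.
Accumulated through year 2 = $44,900 − $17,390 = $27,510.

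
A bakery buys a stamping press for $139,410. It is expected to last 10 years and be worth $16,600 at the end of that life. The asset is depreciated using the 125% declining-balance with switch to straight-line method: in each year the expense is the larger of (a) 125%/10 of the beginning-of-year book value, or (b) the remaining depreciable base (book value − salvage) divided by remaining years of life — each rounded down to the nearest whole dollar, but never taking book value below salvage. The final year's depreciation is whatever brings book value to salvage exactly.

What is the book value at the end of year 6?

$60,014

Depreciable base = $139,410 − $16,600 = $122,810.
Year 1: DB = ⌊$139,410 × 125%/10⌋ = $17,426; SL = ⌊$122,810/10⌋ = $12,281 → take DB $17,426. Book value $121,984.
Year 2: DB = ⌊$121,984 × 125%/10⌋ = $15,248; SL = ⌊$105,384/9⌋ = $11,709 → take DB $15,248. Book value $106,736.
Year 3: DB = ⌊$106,736 × 125%/10⌋ = $13,342; SL = ⌊$90,136/8⌋ = $11,267 → take DB $13,342. Book value $93,394.
Year 4: DB = ⌊$93,394 × 125%/10⌋ = $11,674; SL = ⌊$76,794/7⌋ = $10,970 → take DB $11,674. Book value $81,720.
Year 5: DB = ⌊$81,720 × 125%/10⌋ = $10,215; SL = ⌊$65,120/6⌋ = $10,853 → take SL $10,853. Book value $70,867.
Year 6: DB = ⌊$70,867 × 125%/10⌋ = $8,858; SL = ⌊$54,267/5⌋ = $10,853 → take SL $10,853. Book value $60,014.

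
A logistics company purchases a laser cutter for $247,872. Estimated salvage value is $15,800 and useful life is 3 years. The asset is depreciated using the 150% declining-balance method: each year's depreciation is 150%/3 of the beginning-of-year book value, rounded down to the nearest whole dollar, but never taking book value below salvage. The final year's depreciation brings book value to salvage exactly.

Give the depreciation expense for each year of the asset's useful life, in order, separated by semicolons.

$123,936; $61,968; $46,168

Depreciable base = $247,872 − $15,800 = $232,072.
Year 1: ⌊$247,872 × 150%/3⌋ = $123,936. Book value $123,936.
Year 2: ⌊$123,936 × 150%/3⌋ = $61,968. Book value $61,968.
Year 3 (final): $61,968 − $15,800 = $46,168. Book value $15,800.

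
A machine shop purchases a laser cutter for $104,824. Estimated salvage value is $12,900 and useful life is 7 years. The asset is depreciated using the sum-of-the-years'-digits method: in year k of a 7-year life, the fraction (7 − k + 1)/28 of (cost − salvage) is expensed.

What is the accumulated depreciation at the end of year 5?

Depreciable base = $104,824 − $12,900 = $91,924.
Sum of the years' digits = 7+6+5+4+3+2+1 = 28.
Year 1: $91,924 × 7/28 = $22,981. Book value $81,843.
Year 2: $91,924 × 6/28 = $19,698. Book value $62,145.
Year 3: $91,924 × 5/28 = $16,415. Book value $45,730.
Year 4: $91,924 × 4/28 = $13,132. Book value $32,598.
Year 5: $91,924 × 3/28 = $9,849. Book value $22,749.
Accumulated through year 5 = $104,824 − $22,749 = $82,075.

$82,075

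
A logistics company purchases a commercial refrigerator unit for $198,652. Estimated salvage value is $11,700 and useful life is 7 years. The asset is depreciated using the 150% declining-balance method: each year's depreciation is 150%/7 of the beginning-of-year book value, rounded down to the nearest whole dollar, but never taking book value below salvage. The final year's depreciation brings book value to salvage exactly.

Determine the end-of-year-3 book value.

Depreciable base = $198,652 − $11,700 = $186,952.
Year 1: ⌊$198,652 × 150%/7⌋ = $42,568. Book value $156,084.
Year 2: ⌊$156,084 × 150%/7⌋ = $33,446. Book value $122,638.
Year 3: ⌊$122,638 × 150%/7⌋ = $26,279. Book value $96,359.

$96,359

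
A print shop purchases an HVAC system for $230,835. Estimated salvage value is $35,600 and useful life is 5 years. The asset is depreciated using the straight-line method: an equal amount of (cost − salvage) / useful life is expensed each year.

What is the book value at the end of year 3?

$113,694

Depreciable base = $230,835 − $35,600 = $195,235.
Annual expense = $195,235 / 5 = $39,047.
End of year 1: book value $191,788.
End of year 2: book value $152,741.
End of year 3: book value $113,694.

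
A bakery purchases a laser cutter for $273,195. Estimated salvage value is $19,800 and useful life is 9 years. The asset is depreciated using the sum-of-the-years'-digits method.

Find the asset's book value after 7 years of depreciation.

$36,693

Depreciable base = $273,195 − $19,800 = $253,395.
Sum of the years' digits = 9+8+7+6+5+4+3+2+1 = 45.
Year 1: $253,395 × 9/45 = $50,679. Book value $222,516.
Year 2: $253,395 × 8/45 = $45,048. Book value $177,468.
Year 3: $253,395 × 7/45 = $39,417. Book value $138,051.
Year 4: $253,395 × 6/45 = $33,786. Book value $104,265.
Year 5: $253,395 × 5/45 = $28,155. Book value $76,110.
Year 6: $253,395 × 4/45 = $22,524. Book value $53,586.
Year 7: $253,395 × 3/45 = $16,893. Book value $36,693.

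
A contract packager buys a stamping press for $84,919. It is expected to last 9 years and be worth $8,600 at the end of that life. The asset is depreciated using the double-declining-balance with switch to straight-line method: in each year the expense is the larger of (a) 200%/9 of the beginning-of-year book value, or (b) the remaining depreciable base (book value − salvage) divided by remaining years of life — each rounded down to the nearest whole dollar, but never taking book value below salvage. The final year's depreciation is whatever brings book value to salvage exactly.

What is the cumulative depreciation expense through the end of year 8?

$73,545

Depreciable base = $84,919 − $8,600 = $76,319.
Year 1: DB = ⌊$84,919 × 200%/9⌋ = $18,870; SL = ⌊$76,319/9⌋ = $8,479 → take DB $18,870. Book value $66,049.
Year 2: DB = ⌊$66,049 × 200%/9⌋ = $14,677; SL = ⌊$57,449/8⌋ = $7,181 → take DB $14,677. Book value $51,372.
Year 3: DB = ⌊$51,372 × 200%/9⌋ = $11,416; SL = ⌊$42,772/7⌋ = $6,110 → take DB $11,416. Book value $39,956.
Year 4: DB = ⌊$39,956 × 200%/9⌋ = $8,879; SL = ⌊$31,356/6⌋ = $5,226 → take DB $8,879. Book value $31,077.
Year 5: DB = ⌊$31,077 × 200%/9⌋ = $6,906; SL = ⌊$22,477/5⌋ = $4,495 → take DB $6,906. Book value $24,171.
Year 6: DB = ⌊$24,171 × 200%/9⌋ = $5,371; SL = ⌊$15,571/4⌋ = $3,892 → take DB $5,371. Book value $18,800.
Year 7: DB = ⌊$18,800 × 200%/9⌋ = $4,177; SL = ⌊$10,200/3⌋ = $3,400 → take DB $4,177. Book value $14,623.
Year 8: DB = ⌊$14,623 × 200%/9⌋ = $3,249; SL = ⌊$6,023/2⌋ = $3,011 → take DB $3,249. Book value $11,374.
Accumulated through year 8 = $84,919 − $11,374 = $73,545.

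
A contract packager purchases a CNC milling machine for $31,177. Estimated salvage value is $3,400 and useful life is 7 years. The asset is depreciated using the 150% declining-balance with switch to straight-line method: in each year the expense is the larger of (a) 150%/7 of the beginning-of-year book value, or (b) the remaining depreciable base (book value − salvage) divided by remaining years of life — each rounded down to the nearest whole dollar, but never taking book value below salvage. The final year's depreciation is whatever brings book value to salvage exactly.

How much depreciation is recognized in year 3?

Depreciable base = $31,177 − $3,400 = $27,777.
Year 1: DB = ⌊$31,177 × 150%/7⌋ = $6,680; SL = ⌊$27,777/7⌋ = $3,968 → take DB $6,680. Book value $24,497.
Year 2: DB = ⌊$24,497 × 150%/7⌋ = $5,249; SL = ⌊$21,097/6⌋ = $3,516 → take DB $5,249. Book value $19,248.
Year 3: DB = ⌊$19,248 × 150%/7⌋ = $4,124; SL = ⌊$15,848/5⌋ = $3,169 → take DB $4,124. Book value $15,124.

$4,124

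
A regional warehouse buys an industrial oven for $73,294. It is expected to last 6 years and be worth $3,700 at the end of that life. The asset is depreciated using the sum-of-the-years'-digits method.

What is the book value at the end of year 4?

$13,642

Depreciable base = $73,294 − $3,700 = $69,594.
Sum of the years' digits = 6+5+4+3+2+1 = 21.
Year 1: $69,594 × 6/21 = $19,884. Book value $53,410.
Year 2: $69,594 × 5/21 = $16,570. Book value $36,840.
Year 3: $69,594 × 4/21 = $13,256. Book value $23,584.
Year 4: $69,594 × 3/21 = $9,942. Book value $13,642.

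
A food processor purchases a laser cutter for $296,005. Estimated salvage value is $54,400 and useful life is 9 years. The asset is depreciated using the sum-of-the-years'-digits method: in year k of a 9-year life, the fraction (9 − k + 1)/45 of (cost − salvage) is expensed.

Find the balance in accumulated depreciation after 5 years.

Depreciable base = $296,005 − $54,400 = $241,605.
Sum of the years' digits = 9+8+7+6+5+4+3+2+1 = 45.
Year 1: $241,605 × 9/45 = $48,321. Book value $247,684.
Year 2: $241,605 × 8/45 = $42,952. Book value $204,732.
Year 3: $241,605 × 7/45 = $37,583. Book value $167,149.
Year 4: $241,605 × 6/45 = $32,214. Book value $134,935.
Year 5: $241,605 × 5/45 = $26,845. Book value $108,090.
Accumulated through year 5 = $296,005 − $108,090 = $187,915.

$187,915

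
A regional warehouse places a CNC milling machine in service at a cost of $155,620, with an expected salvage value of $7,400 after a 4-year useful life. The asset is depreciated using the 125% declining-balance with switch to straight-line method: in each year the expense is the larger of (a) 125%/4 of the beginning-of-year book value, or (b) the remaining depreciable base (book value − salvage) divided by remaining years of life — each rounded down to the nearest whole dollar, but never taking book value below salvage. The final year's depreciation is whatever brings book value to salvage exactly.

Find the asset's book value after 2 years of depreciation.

$73,555

Depreciable base = $155,620 − $7,400 = $148,220.
Year 1: DB = ⌊$155,620 × 125%/4⌋ = $48,631; SL = ⌊$148,220/4⌋ = $37,055 → take DB $48,631. Book value $106,989.
Year 2: DB = ⌊$106,989 × 125%/4⌋ = $33,434; SL = ⌊$99,589/3⌋ = $33,196 → take DB $33,434. Book value $73,555.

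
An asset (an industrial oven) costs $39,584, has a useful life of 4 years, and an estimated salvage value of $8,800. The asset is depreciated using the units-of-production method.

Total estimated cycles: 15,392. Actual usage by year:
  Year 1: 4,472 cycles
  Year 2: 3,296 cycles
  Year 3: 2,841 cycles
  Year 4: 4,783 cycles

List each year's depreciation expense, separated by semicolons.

Depreciable base = $39,584 − $8,800 = $30,784.
Rate = $30,784 / 15,392 cycles = $2 per cycle.
Year 1: 4,472 × $2 = $8,944. Book value $30,640.
Year 2: 3,296 × $2 = $6,592. Book value $24,048.
Year 3: 2,841 × $2 = $5,682. Book value $18,366.
Year 4: 4,783 × $2 = $9,566. Book value $8,800.

$8,944; $6,592; $5,682; $9,566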